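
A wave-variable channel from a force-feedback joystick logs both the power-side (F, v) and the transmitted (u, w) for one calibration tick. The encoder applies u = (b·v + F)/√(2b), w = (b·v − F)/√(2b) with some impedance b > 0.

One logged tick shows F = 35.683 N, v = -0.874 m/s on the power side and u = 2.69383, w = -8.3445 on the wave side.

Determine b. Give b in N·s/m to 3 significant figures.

b = 20.9 N·s/m

u + w = -5.6507;  u + w = √(2b)·v, so √(2b) = -5.6507/(-0.874) = 6.4653.
b = (√(2b))²/2 = 41.8001/2 = 20.9000.
(Check via u − w = 2F/√(2b): u − w = 11.0383, 2F/√(2b) = 11.0383.)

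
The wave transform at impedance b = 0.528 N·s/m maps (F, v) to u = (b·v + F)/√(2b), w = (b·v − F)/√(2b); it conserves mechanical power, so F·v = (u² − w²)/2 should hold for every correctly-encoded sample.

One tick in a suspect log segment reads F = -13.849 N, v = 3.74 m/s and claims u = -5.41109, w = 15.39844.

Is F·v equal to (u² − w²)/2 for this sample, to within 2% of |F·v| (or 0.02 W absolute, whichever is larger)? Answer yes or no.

no

F·v = (-13.849)×3.74 = -51.79526 W.
(u² − w²)/2 = (29.27989 − 237.11195)/2 = -103.91603 W.
|Δ| = 52.12077;  2% of max(1, |F·v|) = 1.03591.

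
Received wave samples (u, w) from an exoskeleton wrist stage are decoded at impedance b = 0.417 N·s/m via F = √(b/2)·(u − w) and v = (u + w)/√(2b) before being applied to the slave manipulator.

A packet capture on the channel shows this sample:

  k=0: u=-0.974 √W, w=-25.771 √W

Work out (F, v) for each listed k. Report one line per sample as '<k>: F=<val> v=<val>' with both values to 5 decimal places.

0: F=11.32276 v=-29.28597

k=0: u−w=24.79700, u+w=-26.74500; √(b/2)=0.45662, √(2b)=0.91324; F=0.45662×24.797=11.32276, v=-26.74500/0.91324=-29.28597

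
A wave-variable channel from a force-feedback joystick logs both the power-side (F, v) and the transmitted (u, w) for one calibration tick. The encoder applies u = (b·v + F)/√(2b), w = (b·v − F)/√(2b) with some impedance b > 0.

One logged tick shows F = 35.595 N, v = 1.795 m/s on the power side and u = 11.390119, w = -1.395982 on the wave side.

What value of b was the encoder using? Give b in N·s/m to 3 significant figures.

u + w = 9.994137;  u + w = √(2b)·v, so √(2b) = 9.994137/1.795 = 5.567764.
b = (√(2b))²/2 = 31.000000/2 = 15.500000.
(Check via u − w = 2F/√(2b): u − w = 12.786101, 2F/√(2b) = 12.786101.)

b = 15.5 N·s/m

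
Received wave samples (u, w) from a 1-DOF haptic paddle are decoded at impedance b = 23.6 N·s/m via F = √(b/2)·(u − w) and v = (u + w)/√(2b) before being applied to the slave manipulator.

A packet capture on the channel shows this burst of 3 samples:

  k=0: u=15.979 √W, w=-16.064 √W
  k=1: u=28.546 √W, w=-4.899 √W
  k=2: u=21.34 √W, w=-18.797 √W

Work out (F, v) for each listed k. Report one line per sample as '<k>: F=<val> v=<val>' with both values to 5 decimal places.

0: F=110.07132 v=-0.01237
1: F=114.88735 v=3.44195
2: F=137.87512 v=0.37015

k=0: u−w=32.04300, u+w=-0.08500; √(b/2)=3.43511, √(2b)=6.87023; F=3.43511×32.043=110.07132, v=-0.08500/6.87023=-0.01237
k=1: u−w=33.44500, u+w=23.64700; √(b/2)=3.43511, √(2b)=6.87023; F=3.43511×33.445=114.88735, v=23.64700/6.87023=3.44195
k=2: u−w=40.13700, u+w=2.54300; √(b/2)=3.43511, √(2b)=6.87023; F=3.43511×40.137=137.87512, v=2.54300/6.87023=0.37015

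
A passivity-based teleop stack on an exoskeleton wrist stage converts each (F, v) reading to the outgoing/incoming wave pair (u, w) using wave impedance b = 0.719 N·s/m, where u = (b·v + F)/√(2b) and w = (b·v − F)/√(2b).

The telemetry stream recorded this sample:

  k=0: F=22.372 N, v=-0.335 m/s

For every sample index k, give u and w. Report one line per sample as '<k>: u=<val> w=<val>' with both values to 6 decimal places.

k=0: b·v=0.719×(-0.335)=-0.240865; √(2b)=1.199166; u=(-0.240865+22.372)/1.199166=18.455433, w=(-0.240865−22.372)/1.199166=-18.857154

0: u=18.455433 w=-18.857154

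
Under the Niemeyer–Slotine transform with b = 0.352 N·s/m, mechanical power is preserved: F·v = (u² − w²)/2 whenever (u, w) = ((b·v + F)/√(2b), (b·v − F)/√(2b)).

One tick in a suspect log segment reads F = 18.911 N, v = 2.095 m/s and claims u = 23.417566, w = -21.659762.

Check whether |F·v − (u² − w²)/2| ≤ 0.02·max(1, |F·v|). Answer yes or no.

F·v = 18.911×2.095 = 39.618545 W.
(u² − w²)/2 = (548.382397 − 469.145290)/2 = 39.618554 W.
|Δ| = 0.000009;  2% of max(1, |F·v|) = 0.792371.

yes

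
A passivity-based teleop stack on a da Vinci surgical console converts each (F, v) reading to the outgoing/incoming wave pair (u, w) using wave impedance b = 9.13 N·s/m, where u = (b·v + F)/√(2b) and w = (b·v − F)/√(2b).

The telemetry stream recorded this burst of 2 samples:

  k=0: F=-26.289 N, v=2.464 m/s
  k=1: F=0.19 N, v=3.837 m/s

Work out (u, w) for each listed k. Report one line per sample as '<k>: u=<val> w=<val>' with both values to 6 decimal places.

0: u=-0.887556 w=11.416652
1: u=8.242544 w=8.153617

k=0: b·v=9.13×2.464=22.496320; √(2b)=4.273172; u=(22.496320+(-26.289))/4.273172=-0.887556, w=(22.496320−(-26.289))/4.273172=11.416652
k=1: b·v=9.13×3.837=35.031810; √(2b)=4.273172; u=(35.031810+0.19)/4.273172=8.242544, w=(35.031810−0.19)/4.273172=8.153617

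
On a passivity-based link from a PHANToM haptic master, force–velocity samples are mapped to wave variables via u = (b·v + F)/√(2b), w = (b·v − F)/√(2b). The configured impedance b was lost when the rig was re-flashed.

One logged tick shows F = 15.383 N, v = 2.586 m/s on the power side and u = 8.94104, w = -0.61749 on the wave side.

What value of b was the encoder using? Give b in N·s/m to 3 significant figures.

u + w = 8.32355;  u + w = √(2b)·v, so √(2b) = 8.32355/2.586 = 3.21870.
b = (√(2b))²/2 = 10.36001/2 = 5.18000.
(Check via u − w = 2F/√(2b): u − w = 9.55853, 2F/√(2b) = 9.55853.)

b = 5.18 N·s/m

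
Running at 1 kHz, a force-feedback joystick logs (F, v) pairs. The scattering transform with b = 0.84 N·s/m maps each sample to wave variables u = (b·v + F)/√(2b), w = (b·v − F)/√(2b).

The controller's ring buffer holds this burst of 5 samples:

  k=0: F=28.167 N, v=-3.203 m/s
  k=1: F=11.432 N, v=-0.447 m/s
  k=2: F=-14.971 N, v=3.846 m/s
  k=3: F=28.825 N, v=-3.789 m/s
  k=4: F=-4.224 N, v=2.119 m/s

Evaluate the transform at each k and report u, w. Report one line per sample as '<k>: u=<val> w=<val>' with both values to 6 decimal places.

0: u=19.655531 w=-23.807094
1: u=8.530290 w=-9.109669
2: u=-9.057884 w=14.042870
3: u=19.783418 w=-24.694523
4: u=-1.885618 w=4.632156

k=0: b·v=0.84×(-3.203)=-2.690520; √(2b)=1.296148; u=(-2.690520+28.167)/1.296148=19.655531, w=(-2.690520−28.167)/1.296148=-23.807094
k=1: b·v=0.84×(-0.447)=-0.375480; √(2b)=1.296148; u=(-0.375480+11.432)/1.296148=8.530290, w=(-0.375480−11.432)/1.296148=-9.109669
k=2: b·v=0.84×3.846=3.230640; √(2b)=1.296148; u=(3.230640+(-14.971))/1.296148=-9.057884, w=(3.230640−(-14.971))/1.296148=14.042870
k=3: b·v=0.84×(-3.789)=-3.182760; √(2b)=1.296148; u=(-3.182760+28.825)/1.296148=19.783418, w=(-3.182760−28.825)/1.296148=-24.694523
k=4: b·v=0.84×2.119=1.779960; √(2b)=1.296148; u=(1.779960+(-4.224))/1.296148=-1.885618, w=(1.779960−(-4.224))/1.296148=4.632156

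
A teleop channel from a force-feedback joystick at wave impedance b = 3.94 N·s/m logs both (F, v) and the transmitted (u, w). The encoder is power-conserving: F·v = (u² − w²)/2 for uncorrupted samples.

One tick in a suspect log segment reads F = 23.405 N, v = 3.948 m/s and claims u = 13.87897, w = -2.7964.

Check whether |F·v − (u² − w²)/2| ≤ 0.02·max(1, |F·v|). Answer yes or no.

yes

F·v = 23.405×3.948 = 92.4029 W.
(u² − w²)/2 = (192.6258 − 7.8199)/2 = 92.4030 W.
|Δ| = 0.0000;  2% of max(1, |F·v|) = 1.8481.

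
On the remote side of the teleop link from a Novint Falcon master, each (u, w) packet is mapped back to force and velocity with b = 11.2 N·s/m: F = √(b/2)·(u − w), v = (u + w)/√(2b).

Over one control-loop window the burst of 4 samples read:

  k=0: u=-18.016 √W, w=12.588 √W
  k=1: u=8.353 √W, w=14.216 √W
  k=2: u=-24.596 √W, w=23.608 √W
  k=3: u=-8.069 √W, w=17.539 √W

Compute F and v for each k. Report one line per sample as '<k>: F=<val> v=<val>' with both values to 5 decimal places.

k=0: u−w=-30.60400, u+w=-5.42800; √(b/2)=2.36643, √(2b)=4.73286; F=2.36643×(-30.604)=-72.42228, v=-5.42800/4.73286=-1.14687
k=1: u−w=-5.86300, u+w=22.56900; √(b/2)=2.36643, √(2b)=4.73286; F=2.36643×(-5.863)=-13.87439, v=22.56900/4.73286=4.76857
k=2: u−w=-48.20400, u+w=-0.98800; √(b/2)=2.36643, √(2b)=4.73286; F=2.36643×(-48.204)=-114.07148, v=-0.98800/4.73286=-0.20875
k=3: u−w=-25.60800, u+w=9.47000; √(b/2)=2.36643, √(2b)=4.73286; F=2.36643×(-25.608)=-60.59959, v=9.47000/4.73286=2.00090

0: F=-72.42228 v=-1.14687
1: F=-13.87439 v=4.76857
2: F=-114.07148 v=-0.20875
3: F=-60.59959 v=2.00090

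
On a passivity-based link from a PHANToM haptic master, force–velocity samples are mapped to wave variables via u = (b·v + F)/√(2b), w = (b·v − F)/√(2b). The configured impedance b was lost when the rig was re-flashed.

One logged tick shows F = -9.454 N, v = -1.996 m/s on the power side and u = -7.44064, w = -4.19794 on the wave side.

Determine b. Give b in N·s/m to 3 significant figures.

u + w = -11.63858;  u + w = √(2b)·v, so √(2b) = -11.63858/(-1.996) = 5.83095.
b = (√(2b))²/2 = 34.00000/2 = 17.00000.
(Check via u − w = 2F/√(2b): u − w = -3.24270, 2F/√(2b) = -3.24270.)

b = 17 N·s/m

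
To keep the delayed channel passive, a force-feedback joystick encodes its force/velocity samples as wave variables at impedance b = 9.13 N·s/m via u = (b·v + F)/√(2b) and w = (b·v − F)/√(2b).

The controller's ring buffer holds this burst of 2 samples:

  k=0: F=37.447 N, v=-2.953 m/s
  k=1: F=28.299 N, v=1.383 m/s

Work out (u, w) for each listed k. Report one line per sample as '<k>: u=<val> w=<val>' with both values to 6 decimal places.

k=0: b·v=9.13×(-2.953)=-26.960890; √(2b)=4.273172; u=(-26.960890+37.447)/4.273172=2.453940, w=(-26.960890−37.447)/4.273172=-15.072618
k=1: b·v=9.13×1.383=12.626790; √(2b)=4.273172; u=(12.626790+28.299)/4.273172=9.577379, w=(12.626790−28.299)/4.273172=-3.667582

0: u=2.453940 w=-15.072618
1: u=9.577379 w=-3.667582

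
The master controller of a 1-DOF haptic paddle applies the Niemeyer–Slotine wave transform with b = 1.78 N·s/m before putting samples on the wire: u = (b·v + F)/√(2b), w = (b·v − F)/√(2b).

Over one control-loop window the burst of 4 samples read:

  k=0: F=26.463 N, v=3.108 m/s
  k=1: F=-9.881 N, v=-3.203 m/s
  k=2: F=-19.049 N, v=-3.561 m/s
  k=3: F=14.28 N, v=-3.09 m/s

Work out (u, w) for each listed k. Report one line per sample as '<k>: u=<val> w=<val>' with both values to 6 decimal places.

k=0: b·v=1.78×3.108=5.532240; √(2b)=1.886796; u=(5.532240+26.463)/1.886796=16.957443, w=(5.532240−26.463)/1.886796=-11.093281
k=1: b·v=1.78×(-3.203)=-5.701340; √(2b)=1.886796; u=(-5.701340+(-9.881))/1.886796=-8.258624, w=(-5.701340−(-9.881))/1.886796=2.215215
k=2: b·v=1.78×(-3.561)=-6.338580; √(2b)=1.886796; u=(-6.338580+(-19.049))/1.886796=-13.455390, w=(-6.338580−(-19.049))/1.886796=6.736509
k=3: b·v=1.78×(-3.09)=-5.500200; √(2b)=1.886796; u=(-5.500200+14.28)/1.886796=4.653285, w=(-5.500200−14.28)/1.886796=-10.483485

0: u=16.957443 w=-11.093281
1: u=-8.258624 w=2.215215
2: u=-13.455390 w=6.736509
3: u=4.653285 w=-10.483485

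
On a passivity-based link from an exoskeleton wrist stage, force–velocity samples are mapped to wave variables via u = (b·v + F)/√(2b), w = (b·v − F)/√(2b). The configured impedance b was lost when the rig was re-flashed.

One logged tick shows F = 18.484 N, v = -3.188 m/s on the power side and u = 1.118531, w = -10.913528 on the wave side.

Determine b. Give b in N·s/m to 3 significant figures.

u + w = -9.794997;  u + w = √(2b)·v, so √(2b) = -9.794997/(-3.188) = 3.072458.
b = (√(2b))²/2 = 9.440000/2 = 4.720000.
(Check via u − w = 2F/√(2b): u − w = 12.032059, 2F/√(2b) = 12.032059.)

b = 4.72 N·s/m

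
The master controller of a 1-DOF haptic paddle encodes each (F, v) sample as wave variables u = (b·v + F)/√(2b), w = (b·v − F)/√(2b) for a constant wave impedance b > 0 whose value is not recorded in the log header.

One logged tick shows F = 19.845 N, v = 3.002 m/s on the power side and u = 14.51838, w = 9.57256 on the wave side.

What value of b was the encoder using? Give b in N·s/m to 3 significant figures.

b = 32.2 N·s/m

u + w = 24.0909;  u + w = √(2b)·v, so √(2b) = 24.0909/3.002 = 8.0250.
b = (√(2b))²/2 = 64.4000/2 = 32.2000.
(Check via u − w = 2F/√(2b): u − w = 4.9458, 2F/√(2b) = 4.9458.)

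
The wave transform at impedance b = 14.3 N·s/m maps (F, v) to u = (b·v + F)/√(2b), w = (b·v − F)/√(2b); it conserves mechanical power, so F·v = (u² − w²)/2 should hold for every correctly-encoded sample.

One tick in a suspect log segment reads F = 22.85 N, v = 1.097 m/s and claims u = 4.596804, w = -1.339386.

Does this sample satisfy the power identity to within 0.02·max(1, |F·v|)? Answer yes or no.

no

F·v = 22.85×1.097 = 25.066450 W.
(u² − w²)/2 = (21.130607 − 1.793955)/2 = 9.668326 W.
|Δ| = 15.398124;  2% of max(1, |F·v|) = 0.501329.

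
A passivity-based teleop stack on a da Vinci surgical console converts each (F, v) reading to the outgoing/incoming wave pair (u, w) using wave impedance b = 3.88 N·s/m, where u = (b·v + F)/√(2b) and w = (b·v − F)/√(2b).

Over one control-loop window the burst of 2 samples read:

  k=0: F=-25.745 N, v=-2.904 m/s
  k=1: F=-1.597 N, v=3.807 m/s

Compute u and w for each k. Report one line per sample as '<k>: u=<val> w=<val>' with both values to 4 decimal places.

0: u=-13.2867 w=5.1971
1: u=4.7292 w=5.8758

k=0: b·v=3.88×(-2.904)=-11.2675; √(2b)=2.7857; u=(-11.2675+(-25.745))/2.7857=-13.2867, w=(-11.2675−(-25.745))/2.7857=5.1971
k=1: b·v=3.88×3.807=14.7712; √(2b)=2.7857; u=(14.7712+(-1.597))/2.7857=4.7292, w=(14.7712−(-1.597))/2.7857=5.8758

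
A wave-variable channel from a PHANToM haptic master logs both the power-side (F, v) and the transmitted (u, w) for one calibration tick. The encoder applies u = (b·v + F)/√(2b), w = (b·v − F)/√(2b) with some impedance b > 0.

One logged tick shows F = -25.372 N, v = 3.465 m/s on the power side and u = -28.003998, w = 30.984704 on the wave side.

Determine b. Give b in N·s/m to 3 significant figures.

u + w = 2.980706;  u + w = √(2b)·v, so √(2b) = 2.980706/3.465 = 0.860233.
b = (√(2b))²/2 = 0.740000/2 = 0.370000.
(Check via u − w = 2F/√(2b): u − w = -58.988702, 2F/√(2b) = -58.988696.)

b = 0.37 N·s/m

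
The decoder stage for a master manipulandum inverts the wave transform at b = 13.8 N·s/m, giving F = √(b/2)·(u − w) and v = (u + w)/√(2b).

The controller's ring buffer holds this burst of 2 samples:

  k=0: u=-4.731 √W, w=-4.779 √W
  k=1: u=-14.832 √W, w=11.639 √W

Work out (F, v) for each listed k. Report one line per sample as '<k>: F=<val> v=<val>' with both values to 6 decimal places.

k=0: u−w=0.048000, u+w=-9.510000; √(b/2)=2.626785, √(2b)=5.253570; F=2.626785×0.048=0.126086, v=-9.510000/5.253570=-1.810198
k=1: u−w=-26.471000, u+w=-3.193000; √(b/2)=2.626785, √(2b)=5.253570; F=2.626785×(-26.471)=-69.533629, v=-3.193000/5.253570=-0.607777

0: F=0.126086 v=-1.810198
1: F=-69.533629 v=-0.607777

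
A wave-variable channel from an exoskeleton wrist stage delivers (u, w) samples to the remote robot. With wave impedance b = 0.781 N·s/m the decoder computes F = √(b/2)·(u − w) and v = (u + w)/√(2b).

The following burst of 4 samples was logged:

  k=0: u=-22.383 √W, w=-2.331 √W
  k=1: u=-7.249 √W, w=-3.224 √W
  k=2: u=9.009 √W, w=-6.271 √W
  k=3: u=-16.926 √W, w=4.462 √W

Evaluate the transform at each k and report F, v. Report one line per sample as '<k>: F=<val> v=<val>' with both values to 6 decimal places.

k=0: u−w=-20.052000, u+w=-24.714000; √(b/2)=0.624900, √(2b)=1.249800; F=0.624900×(-20.052)=-12.530495, v=-24.714000/1.249800=-19.774364
k=1: u−w=-4.025000, u+w=-10.473000; √(b/2)=0.624900, √(2b)=1.249800; F=0.624900×(-4.025)=-2.515222, v=-10.473000/1.249800=-8.379741
k=2: u−w=15.280000, u+w=2.738000; √(b/2)=0.624900, √(2b)=1.249800; F=0.624900×15.28=9.548472, v=2.738000/1.249800=2.190751
k=3: u−w=-21.388000, u+w=-12.464000; √(b/2)=0.624900, √(2b)=1.249800; F=0.624900×(-21.388)=-13.365361, v=-12.464000/1.249800=-9.972796

0: F=-12.530495 v=-19.774364
1: F=-2.515222 v=-8.379741
2: F=9.548472 v=2.190751
3: F=-13.365361 v=-9.972796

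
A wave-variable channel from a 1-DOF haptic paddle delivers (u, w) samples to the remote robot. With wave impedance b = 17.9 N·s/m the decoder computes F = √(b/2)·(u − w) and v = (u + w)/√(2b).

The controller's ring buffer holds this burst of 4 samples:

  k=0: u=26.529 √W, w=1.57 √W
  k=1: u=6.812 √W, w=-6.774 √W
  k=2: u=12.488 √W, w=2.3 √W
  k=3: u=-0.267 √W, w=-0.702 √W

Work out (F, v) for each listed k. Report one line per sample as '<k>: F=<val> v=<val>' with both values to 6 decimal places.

k=0: u−w=24.959000, u+w=28.099000; √(b/2)=2.991655, √(2b)=5.983310; F=2.991655×24.959=74.668719, v=28.099000/5.983310=4.696230
k=1: u−w=13.586000, u+w=0.038000; √(b/2)=2.991655, √(2b)=5.983310; F=2.991655×13.586=40.644626, v=0.038000/5.983310=0.006351
k=2: u−w=10.188000, u+w=14.788000; √(b/2)=2.991655, √(2b)=5.983310; F=2.991655×10.188=30.478982, v=14.788000/5.983310=2.471542
k=3: u−w=0.435000, u+w=-0.969000; √(b/2)=2.991655, √(2b)=5.983310; F=2.991655×0.435=1.301370, v=-0.969000/5.983310=-0.161950

0: F=74.668719 v=4.696230
1: F=40.644626 v=0.006351
2: F=30.478982 v=2.471542
3: F=1.301370 v=-0.161950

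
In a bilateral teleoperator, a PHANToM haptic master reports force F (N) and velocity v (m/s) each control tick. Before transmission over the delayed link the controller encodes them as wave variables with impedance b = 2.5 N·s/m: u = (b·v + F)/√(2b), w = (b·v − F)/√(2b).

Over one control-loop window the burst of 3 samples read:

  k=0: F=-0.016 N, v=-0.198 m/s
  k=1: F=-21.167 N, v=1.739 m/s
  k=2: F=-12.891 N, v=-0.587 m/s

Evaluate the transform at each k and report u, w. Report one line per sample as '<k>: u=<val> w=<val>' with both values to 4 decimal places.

k=0: b·v=2.5×(-0.198)=-0.4950; √(2b)=2.2361; u=(-0.4950+(-0.016))/2.2361=-0.2285, w=(-0.4950−(-0.016))/2.2361=-0.2142
k=1: b·v=2.5×1.739=4.3475; √(2b)=2.2361; u=(4.3475+(-21.167))/2.2361=-7.5219, w=(4.3475−(-21.167))/2.2361=11.4104
k=2: b·v=2.5×(-0.587)=-1.4675; √(2b)=2.2361; u=(-1.4675+(-12.891))/2.2361=-6.4213, w=(-1.4675−(-12.891))/2.2361=5.1087

0: u=-0.2285 w=-0.2142
1: u=-7.5219 w=11.4104
2: u=-6.4213 w=5.1087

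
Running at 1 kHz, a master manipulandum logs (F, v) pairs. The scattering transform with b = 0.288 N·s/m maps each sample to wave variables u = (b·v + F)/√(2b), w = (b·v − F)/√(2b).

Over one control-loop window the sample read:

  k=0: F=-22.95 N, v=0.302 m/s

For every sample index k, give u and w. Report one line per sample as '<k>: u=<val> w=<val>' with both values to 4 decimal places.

k=0: b·v=0.288×0.302=0.0870; √(2b)=0.7589; u=(0.0870+(-22.95))/0.7589=-30.1247, w=(0.0870−(-22.95))/0.7589=30.3539

0: u=-30.1247 w=30.3539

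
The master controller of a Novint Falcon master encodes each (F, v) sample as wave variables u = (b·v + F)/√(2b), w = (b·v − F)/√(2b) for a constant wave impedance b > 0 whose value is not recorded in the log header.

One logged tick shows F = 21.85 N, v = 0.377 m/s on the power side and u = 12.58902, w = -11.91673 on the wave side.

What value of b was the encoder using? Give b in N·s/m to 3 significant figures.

b = 1.59 N·s/m

u + w = 0.6723;  u + w = √(2b)·v, so √(2b) = 0.6723/0.377 = 1.7833.
b = (√(2b))²/2 = 3.1800/2 = 1.5900.
(Check via u − w = 2F/√(2b): u − w = 24.5057, 2F/√(2b) = 24.5056.)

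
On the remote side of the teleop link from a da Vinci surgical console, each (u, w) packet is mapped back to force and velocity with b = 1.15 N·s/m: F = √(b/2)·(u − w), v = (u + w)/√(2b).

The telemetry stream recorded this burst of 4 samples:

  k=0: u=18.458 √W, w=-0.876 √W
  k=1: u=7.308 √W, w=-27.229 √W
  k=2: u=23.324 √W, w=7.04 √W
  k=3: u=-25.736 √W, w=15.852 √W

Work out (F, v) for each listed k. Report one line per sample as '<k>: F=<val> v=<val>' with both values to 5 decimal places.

0: F=14.66073 v=11.59323
1: F=26.18898 v=-13.13552
2: F=12.34795 v=20.02143
3: F=-31.53566 v=-6.51732

k=0: u−w=19.33400, u+w=17.58200; √(b/2)=0.75829, √(2b)=1.51658; F=0.75829×19.334=14.66073, v=17.58200/1.51658=11.59323
k=1: u−w=34.53700, u+w=-19.92100; √(b/2)=0.75829, √(2b)=1.51658; F=0.75829×34.537=26.18898, v=-19.92100/1.51658=-13.13552
k=2: u−w=16.28400, u+w=30.36400; √(b/2)=0.75829, √(2b)=1.51658; F=0.75829×16.284=12.34795, v=30.36400/1.51658=20.02143
k=3: u−w=-41.58800, u+w=-9.88400; √(b/2)=0.75829, √(2b)=1.51658; F=0.75829×(-41.588)=-31.53566, v=-9.88400/1.51658=-6.51732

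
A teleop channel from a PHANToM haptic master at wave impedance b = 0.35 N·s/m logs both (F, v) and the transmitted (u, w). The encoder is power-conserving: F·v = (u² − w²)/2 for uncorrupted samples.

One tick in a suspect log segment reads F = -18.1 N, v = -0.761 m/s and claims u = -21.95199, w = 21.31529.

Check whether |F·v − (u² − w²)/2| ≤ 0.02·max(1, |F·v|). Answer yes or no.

F·v = (-18.1)×(-0.761) = 13.77410 W.
(u² − w²)/2 = (481.88986 − 454.34159)/2 = 13.77414 W.
|Δ| = 0.00004;  2% of max(1, |F·v|) = 0.27548.

yes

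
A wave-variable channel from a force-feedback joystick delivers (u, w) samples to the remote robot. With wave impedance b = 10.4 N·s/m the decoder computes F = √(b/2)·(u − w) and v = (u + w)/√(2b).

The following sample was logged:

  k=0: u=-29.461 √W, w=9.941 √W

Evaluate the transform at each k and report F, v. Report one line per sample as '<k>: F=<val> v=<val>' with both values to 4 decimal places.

k=0: u−w=-39.4020, u+w=-19.5200; √(b/2)=2.2804, √(2b)=4.5607; F=2.2804×(-39.402)=-89.8504, v=-19.5200/4.5607=-4.2800

0: F=-89.8504 v=-4.2800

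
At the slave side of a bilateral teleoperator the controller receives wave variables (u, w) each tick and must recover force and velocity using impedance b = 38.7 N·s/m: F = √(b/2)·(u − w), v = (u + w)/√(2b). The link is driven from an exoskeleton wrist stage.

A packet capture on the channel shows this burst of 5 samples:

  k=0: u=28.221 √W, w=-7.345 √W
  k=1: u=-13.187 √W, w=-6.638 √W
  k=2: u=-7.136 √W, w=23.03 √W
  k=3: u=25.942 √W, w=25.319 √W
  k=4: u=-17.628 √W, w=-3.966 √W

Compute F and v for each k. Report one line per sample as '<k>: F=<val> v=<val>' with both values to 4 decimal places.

0: F=156.4500 v=2.3729
1: F=-28.8082 v=-2.2534
2: F=-132.6961 v=1.8066
3: F=2.7405 v=5.8266
4: F=-60.0973 v=-2.4545

k=0: u−w=35.5660, u+w=20.8760; √(b/2)=4.3989, √(2b)=8.7977; F=4.3989×35.566=156.4500, v=20.8760/8.7977=2.3729
k=1: u−w=-6.5490, u+w=-19.8250; √(b/2)=4.3989, √(2b)=8.7977; F=4.3989×(-6.549)=-28.8082, v=-19.8250/8.7977=-2.2534
k=2: u−w=-30.1660, u+w=15.8940; √(b/2)=4.3989, √(2b)=8.7977; F=4.3989×(-30.166)=-132.6961, v=15.8940/8.7977=1.8066
k=3: u−w=0.6230, u+w=51.2610; √(b/2)=4.3989, √(2b)=8.7977; F=4.3989×0.623=2.7405, v=51.2610/8.7977=5.8266
k=4: u−w=-13.6620, u+w=-21.5940; √(b/2)=4.3989, √(2b)=8.7977; F=4.3989×(-13.662)=-60.0973, v=-21.5940/8.7977=-2.4545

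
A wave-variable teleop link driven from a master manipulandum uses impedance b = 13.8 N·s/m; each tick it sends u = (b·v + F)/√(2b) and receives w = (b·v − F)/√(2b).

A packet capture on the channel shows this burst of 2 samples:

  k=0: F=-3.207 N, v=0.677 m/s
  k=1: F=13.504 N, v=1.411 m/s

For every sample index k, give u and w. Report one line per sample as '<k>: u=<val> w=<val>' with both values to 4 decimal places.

k=0: b·v=13.8×0.677=9.3426; √(2b)=5.2536; u=(9.3426+(-3.207))/5.2536=1.1679, w=(9.3426−(-3.207))/5.2536=2.3888
k=1: b·v=13.8×1.411=19.4718; √(2b)=5.2536; u=(19.4718+13.504)/5.2536=6.2768, w=(19.4718−13.504)/5.2536=1.1360

0: u=1.1679 w=2.3888
1: u=6.2768 w=1.1360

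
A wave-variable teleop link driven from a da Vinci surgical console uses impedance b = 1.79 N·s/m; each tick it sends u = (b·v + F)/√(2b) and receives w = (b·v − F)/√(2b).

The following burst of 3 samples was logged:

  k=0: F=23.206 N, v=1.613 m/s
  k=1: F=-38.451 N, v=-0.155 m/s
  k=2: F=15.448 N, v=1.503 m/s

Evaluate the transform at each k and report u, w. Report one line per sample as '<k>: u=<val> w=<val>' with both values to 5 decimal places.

k=0: b·v=1.79×1.613=2.88727; √(2b)=1.89209; u=(2.88727+23.206)/1.89209=13.79072, w=(2.88727−23.206)/1.89209=-10.73878
k=1: b·v=1.79×(-0.155)=-0.27745; √(2b)=1.89209; u=(-0.27745+(-38.451))/1.89209=-20.46862, w=(-0.27745−(-38.451))/1.89209=20.17535
k=2: b·v=1.79×1.503=2.69037; √(2b)=1.89209; u=(2.69037+15.448)/1.89209=9.58643, w=(2.69037−15.448)/1.89209=-6.74262

0: u=13.79072 w=-10.73878
1: u=-20.46862 w=20.17535
2: u=9.58643 w=-6.74262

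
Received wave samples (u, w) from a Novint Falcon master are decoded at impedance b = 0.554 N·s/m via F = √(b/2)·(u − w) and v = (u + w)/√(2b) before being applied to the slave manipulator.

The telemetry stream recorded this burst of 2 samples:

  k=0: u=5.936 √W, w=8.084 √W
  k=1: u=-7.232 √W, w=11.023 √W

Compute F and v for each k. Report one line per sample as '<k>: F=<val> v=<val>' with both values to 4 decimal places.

0: F=-1.1305 v=13.3192
1: F=-9.6078 v=3.6015

k=0: u−w=-2.1480, u+w=14.0200; √(b/2)=0.5263, √(2b)=1.0526; F=0.5263×(-2.148)=-1.1305, v=14.0200/1.0526=13.3192
k=1: u−w=-18.2550, u+w=3.7910; √(b/2)=0.5263, √(2b)=1.0526; F=0.5263×(-18.255)=-9.6078, v=3.7910/1.0526=3.6015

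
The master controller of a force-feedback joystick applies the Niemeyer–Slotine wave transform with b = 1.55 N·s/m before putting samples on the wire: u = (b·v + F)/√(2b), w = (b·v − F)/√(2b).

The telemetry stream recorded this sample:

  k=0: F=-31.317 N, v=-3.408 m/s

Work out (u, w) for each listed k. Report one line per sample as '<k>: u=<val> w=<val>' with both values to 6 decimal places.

k=0: b·v=1.55×(-3.408)=-5.282400; √(2b)=1.760682; u=(-5.282400+(-31.317))/1.760682=-20.787062, w=(-5.282400−(-31.317))/1.760682=14.786659

0: u=-20.787062 w=14.786659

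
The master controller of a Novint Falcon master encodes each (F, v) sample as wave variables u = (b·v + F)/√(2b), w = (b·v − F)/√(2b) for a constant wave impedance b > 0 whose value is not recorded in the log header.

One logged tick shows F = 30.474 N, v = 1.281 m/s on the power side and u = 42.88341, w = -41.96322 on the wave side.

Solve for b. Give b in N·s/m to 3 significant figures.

b = 0.258 N·s/m

u + w = 0.92019;  u + w = √(2b)·v, so √(2b) = 0.92019/1.281 = 0.71834.
b = (√(2b))²/2 = 0.51601/2 = 0.25800.
(Check via u − w = 2F/√(2b): u − w = 84.84663, 2F/√(2b) = 84.84594.)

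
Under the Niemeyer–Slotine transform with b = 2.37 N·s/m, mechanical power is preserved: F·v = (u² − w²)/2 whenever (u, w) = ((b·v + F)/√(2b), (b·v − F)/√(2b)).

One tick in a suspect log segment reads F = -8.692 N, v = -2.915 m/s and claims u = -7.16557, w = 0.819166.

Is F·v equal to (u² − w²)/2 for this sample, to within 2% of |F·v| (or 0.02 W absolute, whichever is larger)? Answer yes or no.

yes

F·v = (-8.692)×(-2.915) = 25.337180 W.
(u² − w²)/2 = (51.345393 − 0.671033)/2 = 25.337180 W.
|Δ| = 0.000000;  2% of max(1, |F·v|) = 0.506744.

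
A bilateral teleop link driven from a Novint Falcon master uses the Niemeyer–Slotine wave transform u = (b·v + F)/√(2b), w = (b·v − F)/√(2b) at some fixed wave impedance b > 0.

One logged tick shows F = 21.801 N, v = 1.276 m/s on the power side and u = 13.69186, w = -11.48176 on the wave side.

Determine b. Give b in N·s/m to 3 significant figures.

b = 1.5 N·s/m

u + w = 2.2101;  u + w = √(2b)·v, so √(2b) = 2.2101/1.276 = 1.7321.
b = (√(2b))²/2 = 3.0000/2 = 1.5000.
(Check via u − w = 2F/√(2b): u − w = 25.1736, 2F/√(2b) = 25.1736.)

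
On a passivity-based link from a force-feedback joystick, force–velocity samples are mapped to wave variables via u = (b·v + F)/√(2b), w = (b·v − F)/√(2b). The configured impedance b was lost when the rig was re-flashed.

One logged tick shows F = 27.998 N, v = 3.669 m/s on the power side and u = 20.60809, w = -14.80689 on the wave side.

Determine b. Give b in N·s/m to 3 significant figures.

u + w = 5.80120;  u + w = √(2b)·v, so √(2b) = 5.80120/3.669 = 1.58114.
b = (√(2b))²/2 = 2.50000/2 = 1.25000.
(Check via u − w = 2F/√(2b): u − w = 35.41498, 2F/√(2b) = 35.41497.)

b = 1.25 N·s/m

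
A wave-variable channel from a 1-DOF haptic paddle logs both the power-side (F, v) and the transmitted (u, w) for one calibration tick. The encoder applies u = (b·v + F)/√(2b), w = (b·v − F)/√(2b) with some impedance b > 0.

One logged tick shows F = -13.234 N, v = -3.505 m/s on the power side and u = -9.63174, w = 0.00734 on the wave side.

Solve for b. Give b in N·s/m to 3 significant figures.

u + w = -9.6244;  u + w = √(2b)·v, so √(2b) = -9.6244/(-3.505) = 2.7459.
b = (√(2b))²/2 = 7.5400/2 = 3.7700.
(Check via u − w = 2F/√(2b): u − w = -9.6391, 2F/√(2b) = -9.6391.)

b = 3.77 N·s/m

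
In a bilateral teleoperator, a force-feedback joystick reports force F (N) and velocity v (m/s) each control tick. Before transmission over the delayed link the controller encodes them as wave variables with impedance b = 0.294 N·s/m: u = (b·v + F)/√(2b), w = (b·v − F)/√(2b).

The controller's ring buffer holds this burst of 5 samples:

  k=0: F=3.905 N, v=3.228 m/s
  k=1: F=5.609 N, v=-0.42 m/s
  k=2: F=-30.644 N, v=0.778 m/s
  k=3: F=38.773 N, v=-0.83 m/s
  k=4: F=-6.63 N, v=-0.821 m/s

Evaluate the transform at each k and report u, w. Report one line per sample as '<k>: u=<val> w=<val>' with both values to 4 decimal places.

k=0: b·v=0.294×3.228=0.9490; √(2b)=0.7668; u=(0.9490+3.905)/0.7668=6.3301, w=(0.9490−3.905)/0.7668=-3.8549
k=1: b·v=0.294×(-0.42)=-0.1235; √(2b)=0.7668; u=(-0.1235+5.609)/0.7668=7.1537, w=(-0.1235−5.609)/0.7668=-7.4757
k=2: b·v=0.294×0.778=0.2287; √(2b)=0.7668; u=(0.2287+(-30.644))/0.7668=-39.6646, w=(0.2287−(-30.644))/0.7668=40.2612
k=3: b·v=0.294×(-0.83)=-0.2440; √(2b)=0.7668; u=(-0.2440+38.773)/0.7668=50.2457, w=(-0.2440−38.773)/0.7668=-50.8821
k=4: b·v=0.294×(-0.821)=-0.2414; √(2b)=0.7668; u=(-0.2414+(-6.63))/0.7668=-8.9610, w=(-0.2414−(-6.63))/0.7668=8.3314

0: u=6.3301 w=-3.8549
1: u=7.1537 w=-7.4757
2: u=-39.6646 w=40.2612
3: u=50.2457 w=-50.8821
4: u=-8.9610 w=8.3314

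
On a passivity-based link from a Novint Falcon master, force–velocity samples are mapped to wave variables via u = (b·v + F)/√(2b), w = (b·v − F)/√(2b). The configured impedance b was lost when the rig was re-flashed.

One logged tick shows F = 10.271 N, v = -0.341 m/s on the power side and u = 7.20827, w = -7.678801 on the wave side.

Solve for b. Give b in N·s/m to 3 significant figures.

b = 0.952 N·s/m

u + w = -0.470531;  u + w = √(2b)·v, so √(2b) = -0.470531/(-0.341) = 1.379856.
b = (√(2b))²/2 = 1.904003/2 = 0.952002.
(Check via u − w = 2F/√(2b): u − w = 14.887071, 2F/√(2b) = 14.887057.)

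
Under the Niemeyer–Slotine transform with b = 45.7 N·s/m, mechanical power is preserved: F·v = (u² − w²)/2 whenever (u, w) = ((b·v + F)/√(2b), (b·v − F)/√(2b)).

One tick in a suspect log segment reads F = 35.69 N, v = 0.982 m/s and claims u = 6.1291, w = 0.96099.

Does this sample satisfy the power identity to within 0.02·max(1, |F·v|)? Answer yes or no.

no

F·v = 35.69×0.982 = 35.04758 W.
(u² − w²)/2 = (37.56587 − 0.92350)/2 = 18.32118 W.
|Δ| = 16.72640;  2% of max(1, |F·v|) = 0.70095.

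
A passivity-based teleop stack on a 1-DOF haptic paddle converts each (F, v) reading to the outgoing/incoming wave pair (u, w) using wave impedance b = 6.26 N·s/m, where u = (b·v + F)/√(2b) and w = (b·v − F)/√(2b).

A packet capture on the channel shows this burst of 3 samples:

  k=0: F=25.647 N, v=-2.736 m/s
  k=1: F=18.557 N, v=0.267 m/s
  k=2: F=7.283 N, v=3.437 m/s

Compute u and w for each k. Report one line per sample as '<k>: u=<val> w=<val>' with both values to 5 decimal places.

k=0: b·v=6.26×(-2.736)=-17.12736; √(2b)=3.53836; u=(-17.12736+25.647)/3.53836=2.40779, w=(-17.12736−25.647)/3.53836=-12.08875
k=1: b·v=6.26×0.267=1.67142; √(2b)=3.53836; u=(1.67142+18.557)/3.53836=5.71689, w=(1.67142−18.557)/3.53836=-4.77215
k=2: b·v=6.26×3.437=21.51562; √(2b)=3.53836; u=(21.51562+7.283)/3.53836=8.13897, w=(21.51562−7.283)/3.53836=4.02238

0: u=2.40779 w=-12.08875
1: u=5.71689 w=-4.77215
2: u=8.13897 w=4.02238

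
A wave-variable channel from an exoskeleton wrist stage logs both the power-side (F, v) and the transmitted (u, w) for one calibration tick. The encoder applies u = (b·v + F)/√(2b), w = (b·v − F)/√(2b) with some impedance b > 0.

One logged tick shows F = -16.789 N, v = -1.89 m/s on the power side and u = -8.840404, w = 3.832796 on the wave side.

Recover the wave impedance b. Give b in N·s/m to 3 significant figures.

b = 3.51 N·s/m

u + w = -5.007608;  u + w = √(2b)·v, so √(2b) = -5.007608/(-1.89) = 2.649528.
b = (√(2b))²/2 = 7.019999/2 = 3.509999.
(Check via u − w = 2F/√(2b): u − w = -12.673200, 2F/√(2b) = -12.673200.)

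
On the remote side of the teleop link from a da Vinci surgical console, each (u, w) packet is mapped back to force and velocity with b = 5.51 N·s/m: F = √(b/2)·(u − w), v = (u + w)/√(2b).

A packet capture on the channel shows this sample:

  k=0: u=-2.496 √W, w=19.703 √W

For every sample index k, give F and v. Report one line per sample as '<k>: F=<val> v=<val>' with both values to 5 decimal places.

k=0: u−w=-22.19900, u+w=17.20700; √(b/2)=1.65982, √(2b)=3.31964; F=1.65982×(-22.199)=-36.84633, v=17.20700/3.31964=5.18340

0: F=-36.84633 v=5.18340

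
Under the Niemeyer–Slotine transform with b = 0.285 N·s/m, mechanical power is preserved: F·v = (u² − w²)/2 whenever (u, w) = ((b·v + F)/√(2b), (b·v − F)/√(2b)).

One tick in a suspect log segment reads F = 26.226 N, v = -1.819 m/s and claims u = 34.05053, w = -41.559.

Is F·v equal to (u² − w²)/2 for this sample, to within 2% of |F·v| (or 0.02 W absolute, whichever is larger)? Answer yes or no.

no

F·v = 26.226×(-1.819) = -47.7051 W.
(u² − w²)/2 = (1159.4386 − 1727.1505)/2 = -283.8559 W.
|Δ| = 236.1508;  2% of max(1, |F·v|) = 0.9541.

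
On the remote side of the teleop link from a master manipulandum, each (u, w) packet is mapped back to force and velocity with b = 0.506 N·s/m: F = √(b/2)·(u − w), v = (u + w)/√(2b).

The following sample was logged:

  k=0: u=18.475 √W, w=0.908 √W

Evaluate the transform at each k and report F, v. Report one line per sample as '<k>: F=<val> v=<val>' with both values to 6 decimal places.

0: F=8.836044 v=19.267738

k=0: u−w=17.567000, u+w=19.383000; √(b/2)=0.502991, √(2b)=1.005982; F=0.502991×17.567=8.836044, v=19.383000/1.005982=19.267738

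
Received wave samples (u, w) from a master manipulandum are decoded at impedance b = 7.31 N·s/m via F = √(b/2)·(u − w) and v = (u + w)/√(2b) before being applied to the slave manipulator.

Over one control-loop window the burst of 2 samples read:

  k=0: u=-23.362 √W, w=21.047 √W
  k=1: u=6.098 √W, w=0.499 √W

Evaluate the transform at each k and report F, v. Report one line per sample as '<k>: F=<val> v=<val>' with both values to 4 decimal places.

0: F=-84.9014 v=-0.6054
1: F=10.7042 v=1.7253

k=0: u−w=-44.4090, u+w=-2.3150; √(b/2)=1.9118, √(2b)=3.8236; F=1.9118×(-44.409)=-84.9014, v=-2.3150/3.8236=-0.6054
k=1: u−w=5.5990, u+w=6.5970; √(b/2)=1.9118, √(2b)=3.8236; F=1.9118×5.599=10.7042, v=6.5970/3.8236=1.7253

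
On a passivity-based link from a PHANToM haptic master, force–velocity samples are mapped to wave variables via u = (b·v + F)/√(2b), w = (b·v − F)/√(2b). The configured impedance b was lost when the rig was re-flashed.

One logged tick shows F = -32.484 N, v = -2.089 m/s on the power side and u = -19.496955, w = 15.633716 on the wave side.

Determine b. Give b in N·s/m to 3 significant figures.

u + w = -3.863239;  u + w = √(2b)·v, so √(2b) = -3.863239/(-2.089) = 1.849325.
b = (√(2b))²/2 = 3.420001/2 = 1.710001.
(Check via u − w = 2F/√(2b): u − w = -35.130671, 2F/√(2b) = -35.130664.)

b = 1.71 N·s/m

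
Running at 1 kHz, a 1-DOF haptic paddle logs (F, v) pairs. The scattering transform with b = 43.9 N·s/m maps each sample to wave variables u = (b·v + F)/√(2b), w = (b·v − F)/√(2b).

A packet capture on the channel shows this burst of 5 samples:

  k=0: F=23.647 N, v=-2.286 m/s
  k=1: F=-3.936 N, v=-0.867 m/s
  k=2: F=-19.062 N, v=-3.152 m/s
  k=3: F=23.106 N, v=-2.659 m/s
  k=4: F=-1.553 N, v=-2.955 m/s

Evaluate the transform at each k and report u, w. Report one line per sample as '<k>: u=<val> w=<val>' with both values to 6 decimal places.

0: u=-8.186451 w=-13.233747
1: u=-4.482023 w=-3.641910
2: u=-16.801710 w=-12.733052
3: u=-9.991723 w=-14.923547
4: u=-14.010158 w=-13.678681

k=0: b·v=43.9×(-2.286)=-100.355400; √(2b)=9.370165; u=(-100.355400+23.647)/9.370165=-8.186451, w=(-100.355400−23.647)/9.370165=-13.233747
k=1: b·v=43.9×(-0.867)=-38.061300; √(2b)=9.370165; u=(-38.061300+(-3.936))/9.370165=-4.482023, w=(-38.061300−(-3.936))/9.370165=-3.641910
k=2: b·v=43.9×(-3.152)=-138.372800; √(2b)=9.370165; u=(-138.372800+(-19.062))/9.370165=-16.801710, w=(-138.372800−(-19.062))/9.370165=-12.733052
k=3: b·v=43.9×(-2.659)=-116.730100; √(2b)=9.370165; u=(-116.730100+23.106)/9.370165=-9.991723, w=(-116.730100−23.106)/9.370165=-14.923547
k=4: b·v=43.9×(-2.955)=-129.724500; √(2b)=9.370165; u=(-129.724500+(-1.553))/9.370165=-14.010158, w=(-129.724500−(-1.553))/9.370165=-13.678681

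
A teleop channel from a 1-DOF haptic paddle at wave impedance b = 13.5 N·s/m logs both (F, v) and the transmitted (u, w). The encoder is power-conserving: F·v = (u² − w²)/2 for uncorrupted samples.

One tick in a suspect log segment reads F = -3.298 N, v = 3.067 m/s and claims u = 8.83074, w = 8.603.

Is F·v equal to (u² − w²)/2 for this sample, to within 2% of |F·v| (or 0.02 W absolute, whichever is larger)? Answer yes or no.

no

F·v = (-3.298)×3.067 = -10.11497 W.
(u² − w²)/2 = (77.98197 − 74.01161)/2 = 1.98518 W.
|Δ| = 12.10015;  2% of max(1, |F·v|) = 0.20230.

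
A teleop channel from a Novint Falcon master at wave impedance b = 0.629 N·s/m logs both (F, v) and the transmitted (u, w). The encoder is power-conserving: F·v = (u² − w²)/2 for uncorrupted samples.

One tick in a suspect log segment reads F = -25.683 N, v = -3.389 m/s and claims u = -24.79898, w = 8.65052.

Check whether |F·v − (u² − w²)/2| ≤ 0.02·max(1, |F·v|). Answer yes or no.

no

F·v = (-25.683)×(-3.389) = 87.0397 W.
(u² − w²)/2 = (614.9894 − 74.8315)/2 = 270.0790 W.
|Δ| = 183.0393;  2% of max(1, |F·v|) = 1.7408.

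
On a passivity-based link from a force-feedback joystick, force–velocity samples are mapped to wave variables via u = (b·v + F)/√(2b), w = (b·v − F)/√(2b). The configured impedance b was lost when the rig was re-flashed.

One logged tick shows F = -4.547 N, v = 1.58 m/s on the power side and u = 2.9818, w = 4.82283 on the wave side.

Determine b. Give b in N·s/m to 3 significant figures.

u + w = 7.80463;  u + w = √(2b)·v, so √(2b) = 7.80463/1.58 = 4.93964.
b = (√(2b))²/2 = 24.40004/2 = 12.20002.
(Check via u − w = 2F/√(2b): u − w = -1.84103, 2F/√(2b) = -1.84103.)

b = 12.2 N·s/m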